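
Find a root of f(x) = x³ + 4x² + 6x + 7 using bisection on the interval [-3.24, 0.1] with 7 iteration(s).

f(x) = x³ + 4x² + 6x + 7
Initial interval: [-3.24, 0.1]

Iteration 1:
  c_1 = (-3.240000 + 0.100000)/2 = -1.570000
  f(c_1) = f(-1.570000) = 3.569707
  f(a) × f(c) < 0, new interval: [-3.240000, -1.570000]
Iteration 2:
  c_2 = (-3.240000 + (-1.570000))/2 = -2.405000
  f(c_2) = f(-2.405000) = 1.795520
  f(a) × f(c) < 0, new interval: [-3.240000, -2.405000]
Iteration 3:
  c_3 = (-3.240000 + (-2.405000))/2 = -2.822500
  f(c_3) = f(-2.822500) = -0.554439
  f(a) × f(c) ≥ 0, new interval: [-2.822500, -2.405000]
Iteration 4:
  c_4 = (-2.822500 + (-2.405000))/2 = -2.613750
  f(c_4) = f(-2.613750) = 0.787929
  f(a) × f(c) < 0, new interval: [-2.822500, -2.613750]
Iteration 5:
  c_5 = (-2.822500 + (-2.613750))/2 = -2.718125
  f(c_5) = f(-2.718125) = 0.162003
  f(a) × f(c) < 0, new interval: [-2.822500, -2.718125]
Iteration 6:
  c_6 = (-2.822500 + (-2.718125))/2 = -2.770313
  f(c_6) = f(-2.770313) = -0.184477
  f(a) × f(c) ≥ 0, new interval: [-2.770313, -2.718125]
Iteration 7:
  c_7 = (-2.770313 + (-2.718125))/2 = -2.744219
  f(c_7) = f(-2.744219) = -0.008355
  f(a) × f(c) ≥ 0, new interval: [-2.744219, -2.718125]

After 7 iteration(s), the approximation is c_7 = -2.744219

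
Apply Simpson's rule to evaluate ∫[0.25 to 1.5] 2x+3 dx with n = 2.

f(x) = 2x+3
a = 0.25, b = 1.5, n = 2
h = (b - a)/n = 0.625000

Simpson's rule: (h/3)[f(x₀) + 4f(x₁) + 2f(x₂) + ... + f(xₙ)]

x_0 = 0.2500, f(x_0) = 3.500000, coefficient = 1
x_1 = 0.8750, f(x_1) = 4.750000, coefficient = 4
x_2 = 1.5000, f(x_2) = 6.000000, coefficient = 1

I ≈ (0.625000/3) × 28.500000 = 5.937500
Exact value: 5.937500
Error: 0.000000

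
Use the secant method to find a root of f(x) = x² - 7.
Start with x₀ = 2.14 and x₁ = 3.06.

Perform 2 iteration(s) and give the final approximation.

f(x) = x² - 7
x₀ = 2.14, x₁ = 3.06

Secant formula: x_{n+1} = x_n - f(x_n)(x_n - x_{n-1})/(f(x_n) - f(x_{n-1}))

Iteration 1:
  f(2.140000) = -2.420400
  f(3.060000) = 2.363600
  x_2 = 3.060000 - 2.363600×(3.060000 - 2.140000)/(2.363600 - (-2.420400))
       = 2.605462
Iteration 2:
  f(3.060000) = 2.363600
  f(2.605462) = -0.211570
  x_3 = 2.605462 - (-0.211570)×(2.605462 - 3.060000)/(-0.211570 - 2.363600)
       = 2.642805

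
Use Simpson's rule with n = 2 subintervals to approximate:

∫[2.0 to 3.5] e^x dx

f(x) = e^x
a = 2.0, b = 3.5, n = 2
h = (b - a)/n = 0.750000

Simpson's rule: (h/3)[f(x₀) + 4f(x₁) + 2f(x₂) + ... + f(xₙ)]

x_0 = 2.0000, f(x_0) = 7.389056, coefficient = 1
x_1 = 2.7500, f(x_1) = 15.642632, coefficient = 4
x_2 = 3.5000, f(x_2) = 33.115452, coefficient = 1

I ≈ (0.750000/3) × 103.075036 = 25.768759
Exact value: 25.726396
Error: 0.042363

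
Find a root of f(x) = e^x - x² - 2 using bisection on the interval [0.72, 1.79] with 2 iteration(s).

f(x) = e^x - x² - 2
Initial interval: [0.72, 1.79]

Iteration 1:
  c_1 = (0.720000 + 1.790000)/2 = 1.255000
  f(c_1) = f(1.255000) = -0.067187
  f(a) × f(c) ≥ 0, new interval: [1.255000, 1.790000]
Iteration 2:
  c_2 = (1.255000 + 1.790000)/2 = 1.522500
  f(c_2) = f(1.522500) = 0.265664
  f(a) × f(c) < 0, new interval: [1.255000, 1.522500]

After 2 iteration(s), the approximation is c_2 = 1.522500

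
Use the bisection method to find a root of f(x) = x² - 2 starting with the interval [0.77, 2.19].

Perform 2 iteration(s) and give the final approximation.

f(x) = x² - 2
Initial interval: [0.77, 2.19]

Iteration 1:
  c_1 = (0.770000 + 2.190000)/2 = 1.480000
  f(c_1) = f(1.480000) = 0.190400
  f(a) × f(c) < 0, new interval: [0.770000, 1.480000]
Iteration 2:
  c_2 = (0.770000 + 1.480000)/2 = 1.125000
  f(c_2) = f(1.125000) = -0.734375
  f(a) × f(c) ≥ 0, new interval: [1.125000, 1.480000]

After 2 iteration(s), the approximation is c_2 = 1.125000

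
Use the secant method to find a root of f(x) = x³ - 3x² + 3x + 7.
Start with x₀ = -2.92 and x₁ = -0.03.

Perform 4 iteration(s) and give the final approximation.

f(x) = x³ - 3x² + 3x + 7
x₀ = -2.92, x₁ = -0.03

Secant formula: x_{n+1} = x_n - f(x_n)(x_n - x_{n-1})/(f(x_n) - f(x_{n-1}))

Iteration 1:
  f(-2.920000) = -52.236288
  f(-0.030000) = 6.907273
  x_2 = -0.030000 - 6.907273×(-0.030000 - (-2.920000))/(6.907273 - (-52.236288))
       = -0.367518
Iteration 2:
  f(-0.030000) = 6.907273
  f(-0.367518) = 5.442597
  x_3 = -0.367518 - 5.442597×(-0.367518 - (-0.030000))/(5.442597 - 6.907273)
       = -1.621703
Iteration 3:
  f(-0.367518) = 5.442597
  f(-1.621703) = -10.019819
  x_4 = -1.621703 - (-10.019819)×(-1.621703 - (-0.367518))/(-10.019819 - 5.442597)
       = -0.808977
Iteration 4:
  f(-1.621703) = -10.019819
  f(-0.808977) = 2.080307
  x_5 = -0.808977 - 2.080307×(-0.808977 - (-1.621703))/(2.080307 - (-10.019819))
       = -0.948704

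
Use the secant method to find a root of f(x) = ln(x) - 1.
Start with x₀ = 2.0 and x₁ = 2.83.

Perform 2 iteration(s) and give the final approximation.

f(x) = ln(x) - 1
x₀ = 2.0, x₁ = 2.83

Secant formula: x_{n+1} = x_n - f(x_n)(x_n - x_{n-1})/(f(x_n) - f(x_{n-1}))

Iteration 1:
  f(2.000000) = -0.306853
  f(2.830000) = 0.040277
  x_2 = 2.830000 - 0.040277×(2.830000 - 2.000000)/(0.040277 - (-0.306853))
       = 2.733697
Iteration 2:
  f(2.830000) = 0.040277
  f(2.733697) = 0.005655
  x_3 = 2.733697 - 0.005655×(2.733697 - 2.830000)/(0.005655 - 0.040277)
       = 2.717967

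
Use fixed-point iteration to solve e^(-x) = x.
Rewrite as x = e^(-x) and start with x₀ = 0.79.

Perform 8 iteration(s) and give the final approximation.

Equation: e^(-x) = x
Fixed-point form: x = e^(-x)
x₀ = 0.79

x_1 = g(0.790000) = 0.453845
x_2 = g(0.453845) = 0.635181
x_3 = g(0.635181) = 0.529839
x_4 = g(0.529839) = 0.588699
x_5 = g(0.588699) = 0.555049
x_6 = g(0.555049) = 0.574044
x_7 = g(0.574044) = 0.563243
x_8 = g(0.563243) = 0.569360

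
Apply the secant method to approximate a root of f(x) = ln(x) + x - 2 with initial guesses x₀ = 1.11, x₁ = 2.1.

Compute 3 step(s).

f(x) = ln(x) + x - 2
x₀ = 1.11, x₁ = 2.1

Secant formula: x_{n+1} = x_n - f(x_n)(x_n - x_{n-1})/(f(x_n) - f(x_{n-1}))

Iteration 1:
  f(1.110000) = -0.785640
  f(2.100000) = 0.841937
  x_2 = 2.100000 - 0.841937×(2.100000 - 1.110000)/(0.841937 - (-0.785640))
       = 1.587878
Iteration 2:
  f(2.100000) = 0.841937
  f(1.587878) = 0.050277
  x_3 = 1.587878 - 0.050277×(1.587878 - 2.100000)/(0.050277 - 0.841937)
       = 1.555354
Iteration 3:
  f(1.587878) = 0.050277
  f(1.555354) = -0.002942
  x_4 = 1.555354 - (-0.002942)×(1.555354 - 1.587878)/(-0.002942 - 0.050277)
       = 1.557152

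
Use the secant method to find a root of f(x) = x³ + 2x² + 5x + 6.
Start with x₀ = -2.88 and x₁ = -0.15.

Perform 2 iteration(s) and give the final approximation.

f(x) = x³ + 2x² + 5x + 6
x₀ = -2.88, x₁ = -0.15

Secant formula: x_{n+1} = x_n - f(x_n)(x_n - x_{n-1})/(f(x_n) - f(x_{n-1}))

Iteration 1:
  f(-2.880000) = -15.699072
  f(-0.150000) = 5.291625
  x_2 = -0.150000 - 5.291625×(-0.150000 - (-2.880000))/(5.291625 - (-15.699072))
       = -0.838216
Iteration 2:
  f(-0.150000) = 5.291625
  f(-0.838216) = 2.625196
  x_3 = -0.838216 - 2.625196×(-0.838216 - (-0.150000))/(2.625196 - 5.291625)
       = -1.515790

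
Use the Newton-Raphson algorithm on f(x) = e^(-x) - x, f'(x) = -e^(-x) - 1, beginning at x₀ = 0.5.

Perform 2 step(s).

f(x) = e^(-x) - x
f'(x) = -e^(-x) - 1
x₀ = 0.5

Newton-Raphson formula: x_{n+1} = x_n - f(x_n)/f'(x_n)

Iteration 1:
  f(0.500000) = 0.106531
  f'(0.500000) = -1.606531
  x_1 = 0.500000 - 0.106531/(-1.606531) = 0.566311
Iteration 2:
  f(0.566311) = 0.001305
  f'(0.566311) = -1.567616
  x_2 = 0.566311 - 0.001305/(-1.567616) = 0.567143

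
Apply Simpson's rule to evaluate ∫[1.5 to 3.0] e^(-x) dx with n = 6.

f(x) = e^(-x)
a = 1.5, b = 3.0, n = 6
h = (b - a)/n = 0.250000

Simpson's rule: (h/3)[f(x₀) + 4f(x₁) + 2f(x₂) + ... + f(xₙ)]

x_0 = 1.5000, f(x_0) = 0.223130, coefficient = 1
x_1 = 1.7500, f(x_1) = 0.173774, coefficient = 4
x_2 = 2.0000, f(x_2) = 0.135335, coefficient = 2
x_3 = 2.2500, f(x_3) = 0.105399, coefficient = 4
x_4 = 2.5000, f(x_4) = 0.082085, coefficient = 2
x_5 = 2.7500, f(x_5) = 0.063928, coefficient = 4
x_6 = 3.0000, f(x_6) = 0.049787, coefficient = 1

I ≈ (0.250000/3) × 2.080162 = 0.173347
Exact value: 0.173343
Error: 0.000004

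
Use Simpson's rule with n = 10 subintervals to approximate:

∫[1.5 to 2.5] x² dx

f(x) = x²
a = 1.5, b = 2.5, n = 10
h = (b - a)/n = 0.100000

Simpson's rule: (h/3)[f(x₀) + 4f(x₁) + 2f(x₂) + ... + f(xₙ)]

x_0 = 1.5000, f(x_0) = 2.250000, coefficient = 1
x_1 = 1.6000, f(x_1) = 2.560000, coefficient = 4
x_2 = 1.7000, f(x_2) = 2.890000, coefficient = 2
x_3 = 1.8000, f(x_3) = 3.240000, coefficient = 4
x_4 = 1.9000, f(x_4) = 3.610000, coefficient = 2
x_5 = 2.0000, f(x_5) = 4.000000, coefficient = 4
x_6 = 2.1000, f(x_6) = 4.410000, coefficient = 2
x_7 = 2.2000, f(x_7) = 4.840000, coefficient = 4
x_8 = 2.3000, f(x_8) = 5.290000, coefficient = 2
x_9 = 2.4000, f(x_9) = 5.760000, coefficient = 4
x_10 = 2.5000, f(x_10) = 6.250000, coefficient = 1

I ≈ (0.100000/3) × 122.500000 = 4.083333
Exact value: 4.083333
Error: 0.000000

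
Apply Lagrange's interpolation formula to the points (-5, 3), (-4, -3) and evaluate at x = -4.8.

Lagrange interpolation formula:
P(x) = Σ yᵢ × Lᵢ(x)
where Lᵢ(x) = Π_{j≠i} (x - xⱼ)/(xᵢ - xⱼ)

L_0(-4.8) = (-4.8 - (-4))/(-5 - (-4)) = 0.800000
L_1(-4.8) = (-4.8 - (-5))/(-4 - (-5)) = 0.200000

P(-4.8) = 3×L_0(-4.8) + (-3)×L_1(-4.8)
P(-4.8) = 1.800000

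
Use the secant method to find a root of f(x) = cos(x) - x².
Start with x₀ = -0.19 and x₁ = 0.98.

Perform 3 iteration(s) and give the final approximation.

f(x) = cos(x) - x²
x₀ = -0.19, x₁ = 0.98

Secant formula: x_{n+1} = x_n - f(x_n)(x_n - x_{n-1})/(f(x_n) - f(x_{n-1}))

Iteration 1:
  f(-0.190000) = 0.945904
  f(0.980000) = -0.403377
  x_2 = 0.980000 - (-0.403377)×(0.980000 - (-0.190000))/(-0.403377 - 0.945904)
       = 0.630220
Iteration 2:
  f(0.980000) = -0.403377
  f(0.630220) = 0.410720
  x_3 = 0.630220 - 0.410720×(0.630220 - 0.980000)/(0.410720 - (-0.403377))
       = 0.806688
Iteration 3:
  f(0.630220) = 0.410720
  f(0.806688) = 0.041149
  x_4 = 0.806688 - 0.041149×(0.806688 - 0.630220)/(0.041149 - 0.410720)
       = 0.826336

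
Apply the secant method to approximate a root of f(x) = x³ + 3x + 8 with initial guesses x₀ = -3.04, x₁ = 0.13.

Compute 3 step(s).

f(x) = x³ + 3x + 8
x₀ = -3.04, x₁ = 0.13

Secant formula: x_{n+1} = x_n - f(x_n)(x_n - x_{n-1})/(f(x_n) - f(x_{n-1}))

Iteration 1:
  f(-3.040000) = -29.214464
  f(0.130000) = 8.392197
  x_2 = 0.130000 - 8.392197×(0.130000 - (-3.040000))/(8.392197 - (-29.214464))
       = -0.577408
Iteration 2:
  f(0.130000) = 8.392197
  f(-0.577408) = 6.075267
  x_3 = -0.577408 - 6.075267×(-0.577408 - 0.130000)/(6.075267 - 8.392197)
       = -2.432317
Iteration 3:
  f(-0.577408) = 6.075267
  f(-2.432317) = -13.686947
  x_4 = -2.432317 - (-13.686947)×(-2.432317 - (-0.577408))/(-13.686947 - 6.075267)
       = -1.147641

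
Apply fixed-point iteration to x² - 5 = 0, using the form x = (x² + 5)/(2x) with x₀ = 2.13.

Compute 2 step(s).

Equation: x² - 5 = 0
Fixed-point form: x = (x² + 5)/(2x)
x₀ = 2.13

x_1 = g(2.130000) = 2.238709
x_2 = g(2.238709) = 2.236070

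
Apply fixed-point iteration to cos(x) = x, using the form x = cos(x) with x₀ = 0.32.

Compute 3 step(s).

Equation: cos(x) = x
Fixed-point form: x = cos(x)
x₀ = 0.32

x_1 = g(0.320000) = 0.949235
x_2 = g(0.949235) = 0.582305
x_3 = g(0.582305) = 0.835197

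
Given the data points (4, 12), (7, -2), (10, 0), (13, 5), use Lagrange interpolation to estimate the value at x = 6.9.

Lagrange interpolation formula:
P(x) = Σ yᵢ × Lᵢ(x)
where Lᵢ(x) = Π_{j≠i} (x - xⱼ)/(xᵢ - xⱼ)

L_0(6.9) = (6.9 - 7)/(4 - 7) × (6.9 - 10)/(4 - 10) × (6.9 - 13)/(4 - 13) = 0.011673
L_1(6.9) = (6.9 - 4)/(7 - 4) × (6.9 - 10)/(7 - 10) × (6.9 - 13)/(7 - 13) = 1.015537
L_2(6.9) = (6.9 - 4)/(10 - 4) × (6.9 - 7)/(10 - 7) × (6.9 - 13)/(10 - 13) = -0.032759
L_3(6.9) = (6.9 - 4)/(13 - 4) × (6.9 - 7)/(13 - 7) × (6.9 - 10)/(13 - 10) = 0.005549

P(6.9) = 12×L_0(6.9) + (-2)×L_1(6.9) + 0×L_2(6.9) + 5×L_3(6.9)
P(6.9) = -1.863253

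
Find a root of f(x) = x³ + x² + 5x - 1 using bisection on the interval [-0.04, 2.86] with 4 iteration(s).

f(x) = x³ + x² + 5x - 1
Initial interval: [-0.04, 2.86]

Iteration 1:
  c_1 = (-0.040000 + 2.860000)/2 = 1.410000
  f(c_1) = f(1.410000) = 10.841321
  f(a) × f(c) < 0, new interval: [-0.040000, 1.410000]
Iteration 2:
  c_2 = (-0.040000 + 1.410000)/2 = 0.685000
  f(c_2) = f(0.685000) = 3.215644
  f(a) × f(c) < 0, new interval: [-0.040000, 0.685000]
Iteration 3:
  c_3 = (-0.040000 + 0.685000)/2 = 0.322500
  f(c_3) = f(0.322500) = 0.750048
  f(a) × f(c) < 0, new interval: [-0.040000, 0.322500]
Iteration 4:
  c_4 = (-0.040000 + 0.322500)/2 = 0.141250
  f(c_4) = f(0.141250) = -0.270980
  f(a) × f(c) ≥ 0, new interval: [0.141250, 0.322500]

After 4 iteration(s), the approximation is c_4 = 0.141250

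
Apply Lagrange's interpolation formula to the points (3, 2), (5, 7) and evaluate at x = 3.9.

Lagrange interpolation formula:
P(x) = Σ yᵢ × Lᵢ(x)
where Lᵢ(x) = Π_{j≠i} (x - xⱼ)/(xᵢ - xⱼ)

L_0(3.9) = (3.9 - 5)/(3 - 5) = 0.550000
L_1(3.9) = (3.9 - 3)/(5 - 3) = 0.450000

P(3.9) = 2×L_0(3.9) + 7×L_1(3.9)
P(3.9) = 4.250000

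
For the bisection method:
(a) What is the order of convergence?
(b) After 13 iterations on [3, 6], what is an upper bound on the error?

(a) Bisection has linear (order 1) convergence; the error is halved each step.

(b) Error bound = (b-a)/2^n = (6 - 3)/2^{13}
    = 3/2^{13}

(a) 1 (linear); (b) error ≤ 3.66e-04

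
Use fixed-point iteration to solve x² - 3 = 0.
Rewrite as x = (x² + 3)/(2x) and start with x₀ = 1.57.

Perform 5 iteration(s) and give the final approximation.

Equation: x² - 3 = 0
Fixed-point form: x = (x² + 3)/(2x)
x₀ = 1.57

x_1 = g(1.570000) = 1.740414
x_2 = g(1.740414) = 1.732071
x_3 = g(1.732071) = 1.732051
x_4 = g(1.732051) = 1.732051
x_5 = g(1.732051) = 1.732051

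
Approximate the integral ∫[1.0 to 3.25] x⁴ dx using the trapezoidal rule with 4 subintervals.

f(x) = x⁴
a = 1.0, b = 3.25, n = 4
h = (b - a)/n = 0.562500

Trapezoidal rule: (h/2)[f(x₀) + 2f(x₁) + 2f(x₂) + ... + f(xₙ)]

x_0 = 1.0000, f(x_0) = 1.000000, coefficient = 1
x_1 = 1.5625, f(x_1) = 5.960464, coefficient = 2
x_2 = 2.1250, f(x_2) = 20.390869, coefficient = 2
x_3 = 2.6875, f(x_3) = 52.166763, coefficient = 2
x_4 = 3.2500, f(x_4) = 111.566406, coefficient = 1

I ≈ (0.562500/2) × 269.602600 = 75.825731
Exact value: 72.318164
Error: 3.507567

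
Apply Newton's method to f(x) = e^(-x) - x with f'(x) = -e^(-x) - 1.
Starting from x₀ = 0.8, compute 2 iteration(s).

f(x) = e^(-x) - x
f'(x) = -e^(-x) - 1
x₀ = 0.8

Newton-Raphson formula: x_{n+1} = x_n - f(x_n)/f'(x_n)

Iteration 1:
  f(0.800000) = -0.350671
  f'(0.800000) = -1.449329
  x_1 = 0.800000 - (-0.350671)/(-1.449329) = 0.558046
Iteration 2:
  f(0.558046) = 0.014280
  f'(0.558046) = -1.572326
  x_2 = 0.558046 - 0.014280/(-1.572326) = 0.567128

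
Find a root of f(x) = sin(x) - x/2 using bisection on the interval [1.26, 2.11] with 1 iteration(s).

f(x) = sin(x) - x/2
Initial interval: [1.26, 2.11]

Iteration 1:
  c_1 = (1.260000 + 2.110000)/2 = 1.685000
  f(c_1) = f(1.685000) = 0.150986
  f(a) × f(c) ≥ 0, new interval: [1.685000, 2.110000]

After 1 iteration(s), the approximation is c_1 = 1.685000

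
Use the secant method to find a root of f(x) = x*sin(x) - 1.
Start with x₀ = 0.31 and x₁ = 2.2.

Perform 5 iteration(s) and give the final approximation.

f(x) = x*sin(x) - 1
x₀ = 0.31, x₁ = 2.2

Secant formula: x_{n+1} = x_n - f(x_n)(x_n - x_{n-1})/(f(x_n) - f(x_{n-1}))

Iteration 1:
  f(0.310000) = -0.905432
  f(2.200000) = 0.778692
  x_2 = 2.200000 - 0.778692×(2.200000 - 0.310000)/(0.778692 - (-0.905432))
       = 1.326117
Iteration 2:
  f(2.200000) = 0.778692
  f(1.326117) = 0.286618
  x_3 = 1.326117 - 0.286618×(1.326117 - 2.200000)/(0.286618 - 0.778692)
       = 0.817106
Iteration 3:
  f(1.326117) = 0.286618
  f(0.817106) = -0.404192
  x_4 = 0.817106 - (-0.404192)×(0.817106 - 1.326117)/(-0.404192 - 0.286618)
       = 1.114927
Iteration 4:
  f(0.817106) = -0.404192
  f(1.114927) = 0.001070
  x_5 = 1.114927 - 0.001070×(1.114927 - 0.817106)/(0.001070 - (-0.404192))
       = 1.114141
Iteration 5:
  f(1.114927) = 0.001070
  f(1.114141) = -0.000022
  x_6 = 1.114141 - (-0.000022)×(1.114141 - 1.114927)/(-0.000022 - 0.001070)
       = 1.114157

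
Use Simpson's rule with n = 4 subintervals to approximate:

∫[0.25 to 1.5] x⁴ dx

f(x) = x⁴
a = 0.25, b = 1.5, n = 4
h = (b - a)/n = 0.312500

Simpson's rule: (h/3)[f(x₀) + 4f(x₁) + 2f(x₂) + ... + f(xₙ)]

x_0 = 0.2500, f(x_0) = 0.003906, coefficient = 1
x_1 = 0.5625, f(x_1) = 0.100113, coefficient = 4
x_2 = 0.8750, f(x_2) = 0.586182, coefficient = 2
x_3 = 1.1875, f(x_3) = 1.988541, coefficient = 4
x_4 = 1.5000, f(x_4) = 5.062500, coefficient = 1

I ≈ (0.312500/3) × 14.593384 = 1.520144
Exact value: 1.518555
Error: 0.001589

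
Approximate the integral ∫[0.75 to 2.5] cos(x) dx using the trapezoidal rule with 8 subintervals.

f(x) = cos(x)
a = 0.75, b = 2.5, n = 8
h = (b - a)/n = 0.218750

Trapezoidal rule: (h/2)[f(x₀) + 2f(x₁) + 2f(x₂) + ... + f(xₙ)]

x_0 = 0.7500, f(x_0) = 0.731689, coefficient = 1
x_1 = 0.9688, f(x_1) = 0.566330, coefficient = 2
x_2 = 1.1875, f(x_2) = 0.373980, coefficient = 2
x_3 = 1.4062, f(x_3) = 0.163805, coefficient = 2
x_4 = 1.6250, f(x_4) = -0.054177, coefficient = 2
x_5 = 1.8438, f(x_5) = -0.269577, coefficient = 2
x_6 = 2.0625, f(x_6) = -0.472128, coefficient = 2
x_7 = 2.2812, f(x_7) = -0.652178, coefficient = 2
x_8 = 2.5000, f(x_8) = -0.801144, coefficient = 1

I ≈ (0.218750/2) × -0.757346 = -0.082835
Exact value: -0.083167
Error: 0.000332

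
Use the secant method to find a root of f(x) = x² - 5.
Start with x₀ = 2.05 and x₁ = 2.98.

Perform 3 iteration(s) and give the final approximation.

f(x) = x² - 5
x₀ = 2.05, x₁ = 2.98

Secant formula: x_{n+1} = x_n - f(x_n)(x_n - x_{n-1})/(f(x_n) - f(x_{n-1}))

Iteration 1:
  f(2.050000) = -0.797500
  f(2.980000) = 3.880400
  x_2 = 2.980000 - 3.880400×(2.980000 - 2.050000)/(3.880400 - (-0.797500))
       = 2.208549
Iteration 2:
  f(2.980000) = 3.880400
  f(2.208549) = -0.122313
  x_3 = 2.208549 - (-0.122313)×(2.208549 - 2.980000)/(-0.122313 - 3.880400)
       = 2.232122
Iteration 3:
  f(2.208549) = -0.122313
  f(2.232122) = -0.017630
  x_4 = 2.232122 - (-0.017630)×(2.232122 - 2.208549)/(-0.017630 - (-0.122313))
       = 2.236092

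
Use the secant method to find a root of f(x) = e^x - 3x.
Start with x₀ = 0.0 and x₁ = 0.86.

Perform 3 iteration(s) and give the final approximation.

f(x) = e^x - 3x
x₀ = 0.0, x₁ = 0.86

Secant formula: x_{n+1} = x_n - f(x_n)(x_n - x_{n-1})/(f(x_n) - f(x_{n-1}))

Iteration 1:
  f(0.000000) = 1.000000
  f(0.860000) = -0.216839
  x_2 = 0.860000 - (-0.216839)×(0.860000 - 0.000000)/(-0.216839 - 1.000000)
       = 0.706749
Iteration 2:
  f(0.860000) = -0.216839
  f(0.706749) = -0.092858
  x_3 = 0.706749 - (-0.092858)×(0.706749 - 0.860000)/(-0.092858 - (-0.216839))
       = 0.591970
Iteration 3:
  f(0.706749) = -0.092858
  f(0.591970) = 0.031636
  x_4 = 0.591970 - 0.031636×(0.591970 - 0.706749)/(0.031636 - (-0.092858))
       = 0.621137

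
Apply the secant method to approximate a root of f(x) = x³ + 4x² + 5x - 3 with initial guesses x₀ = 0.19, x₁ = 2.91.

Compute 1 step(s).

f(x) = x³ + 4x² + 5x - 3
x₀ = 0.19, x₁ = 2.91

Secant formula: x_{n+1} = x_n - f(x_n)(x_n - x_{n-1})/(f(x_n) - f(x_{n-1}))

Iteration 1:
  f(0.190000) = -1.898741
  f(2.910000) = 70.064571
  x_2 = 2.910000 - 70.064571×(2.910000 - 0.190000)/(70.064571 - (-1.898741))
       = 0.261767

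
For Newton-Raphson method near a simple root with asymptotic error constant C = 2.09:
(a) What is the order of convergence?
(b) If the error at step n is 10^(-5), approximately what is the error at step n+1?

(a) Newton-Raphson has quadratic (order 2) convergence near simple roots.
    This means |e_{n+1}| ≈ C|e_n|².

(b) With |e_n| = 10^(-5) and C = 2.09:
    |e_{n+1}| ≈ 2.09 × (10^(-5))² = 2.09 × 10^(-10)

(a) 2 (quadratic); (b) |e_{n+1}| ≈ 2.090e-10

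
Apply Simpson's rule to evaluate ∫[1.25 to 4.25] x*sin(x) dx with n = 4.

f(x) = x*sin(x)
a = 1.25, b = 4.25, n = 4
h = (b - a)/n = 0.750000

Simpson's rule: (h/3)[f(x₀) + 4f(x₁) + 2f(x₂) + ... + f(xₙ)]

x_0 = 1.2500, f(x_0) = 1.186231, coefficient = 1
x_1 = 2.0000, f(x_1) = 1.818595, coefficient = 4
x_2 = 2.7500, f(x_2) = 1.049568, coefficient = 2
x_3 = 3.5000, f(x_3) = -1.227741, coefficient = 4
x_4 = 4.2500, f(x_4) = -3.803705, coefficient = 1

I ≈ (0.750000/3) × 1.845076 = 0.461269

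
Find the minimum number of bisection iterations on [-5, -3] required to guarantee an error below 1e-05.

We need (b-a)/2^n ≤ 1e-05
(-3 - (-5))/2^n ≤ 1e-05
2/2^n ≤ 1e-05
2^n ≥ 200000
n ≥ log₂(200000) = 17.61
n ≥ 18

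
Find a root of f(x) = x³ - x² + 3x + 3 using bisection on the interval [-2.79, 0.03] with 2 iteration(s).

f(x) = x³ - x² + 3x + 3
Initial interval: [-2.79, 0.03]

Iteration 1:
  c_1 = (-2.790000 + 0.030000)/2 = -1.380000
  f(c_1) = f(-1.380000) = -5.672472
  f(a) × f(c) ≥ 0, new interval: [-1.380000, 0.030000]
Iteration 2:
  c_2 = (-1.380000 + 0.030000)/2 = -0.675000
  f(c_2) = f(-0.675000) = 0.211828
  f(a) × f(c) < 0, new interval: [-1.380000, -0.675000]

After 2 iteration(s), the approximation is c_2 = -0.675000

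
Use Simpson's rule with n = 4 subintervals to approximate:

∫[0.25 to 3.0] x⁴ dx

f(x) = x⁴
a = 0.25, b = 3.0, n = 4
h = (b - a)/n = 0.687500

Simpson's rule: (h/3)[f(x₀) + 4f(x₁) + 2f(x₂) + ... + f(xₙ)]

x_0 = 0.2500, f(x_0) = 0.003906, coefficient = 1
x_1 = 0.9375, f(x_1) = 0.772476, coefficient = 4
x_2 = 1.6250, f(x_2) = 6.972900, coefficient = 2
x_3 = 2.3125, f(x_3) = 28.597427, coefficient = 4
x_4 = 3.0000, f(x_4) = 81.000000, coefficient = 1

I ≈ (0.687500/3) × 212.429321 = 48.681719
Exact value: 48.599805
Error: 0.081915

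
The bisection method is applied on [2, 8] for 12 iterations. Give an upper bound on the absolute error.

Bisection error bound: |error| ≤ (b-a)/2^n
|error| ≤ (8 - 2)/2^12 = 6/2^12
|error| ≤ 0.0014648438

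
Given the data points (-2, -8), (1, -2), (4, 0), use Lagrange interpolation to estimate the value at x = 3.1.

Lagrange interpolation formula:
P(x) = Σ yᵢ × Lᵢ(x)
where Lᵢ(x) = Π_{j≠i} (x - xⱼ)/(xᵢ - xⱼ)

L_0(3.1) = (3.1 - 1)/(-2 - 1) × (3.1 - 4)/(-2 - 4) = -0.105000
L_1(3.1) = (3.1 - (-2))/(1 - (-2)) × (3.1 - 4)/(1 - 4) = 0.510000
L_2(3.1) = (3.1 - (-2))/(4 - (-2)) × (3.1 - 1)/(4 - 1) = 0.595000

P(3.1) = (-8)×L_0(3.1) + (-2)×L_1(3.1) + 0×L_2(3.1)
P(3.1) = -0.180000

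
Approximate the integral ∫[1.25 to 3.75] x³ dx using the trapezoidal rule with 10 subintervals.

f(x) = x³
a = 1.25, b = 3.75, n = 10
h = (b - a)/n = 0.250000

Trapezoidal rule: (h/2)[f(x₀) + 2f(x₁) + 2f(x₂) + ... + f(xₙ)]

x_0 = 1.2500, f(x_0) = 1.953125, coefficient = 1
x_1 = 1.5000, f(x_1) = 3.375000, coefficient = 2
x_2 = 1.7500, f(x_2) = 5.359375, coefficient = 2
x_3 = 2.0000, f(x_3) = 8.000000, coefficient = 2
x_4 = 2.2500, f(x_4) = 11.390625, coefficient = 2
x_5 = 2.5000, f(x_5) = 15.625000, coefficient = 2
x_6 = 2.7500, f(x_6) = 20.796875, coefficient = 2
x_7 = 3.0000, f(x_7) = 27.000000, coefficient = 2
x_8 = 3.2500, f(x_8) = 34.328125, coefficient = 2
x_9 = 3.5000, f(x_9) = 42.875000, coefficient = 2
x_10 = 3.7500, f(x_10) = 52.734375, coefficient = 1

I ≈ (0.250000/2) × 392.187500 = 49.023438
Exact value: 48.828125
Error: 0.195312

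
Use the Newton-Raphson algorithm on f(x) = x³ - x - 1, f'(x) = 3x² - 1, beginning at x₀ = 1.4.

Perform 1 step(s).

f(x) = x³ - x - 1
f'(x) = 3x² - 1
x₀ = 1.4

Newton-Raphson formula: x_{n+1} = x_n - f(x_n)/f'(x_n)

Iteration 1:
  f(1.400000) = 0.344000
  f'(1.400000) = 4.880000
  x_1 = 1.400000 - 0.344000/4.880000 = 1.329508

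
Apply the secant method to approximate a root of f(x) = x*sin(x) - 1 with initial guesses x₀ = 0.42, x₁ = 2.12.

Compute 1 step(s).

f(x) = x*sin(x) - 1
x₀ = 0.42, x₁ = 2.12

Secant formula: x_{n+1} = x_n - f(x_n)(x_n - x_{n-1})/(f(x_n) - f(x_{n-1}))

Iteration 1:
  f(0.420000) = -0.828741
  f(2.120000) = 0.808234
  x_2 = 2.120000 - 0.808234×(2.120000 - 0.420000)/(0.808234 - (-0.828741))
       = 1.280648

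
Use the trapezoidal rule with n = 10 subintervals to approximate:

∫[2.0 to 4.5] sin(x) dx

f(x) = sin(x)
a = 2.0, b = 4.5, n = 10
h = (b - a)/n = 0.250000

Trapezoidal rule: (h/2)[f(x₀) + 2f(x₁) + 2f(x₂) + ... + f(xₙ)]

x_0 = 2.0000, f(x_0) = 0.909297, coefficient = 1
x_1 = 2.2500, f(x_1) = 0.778073, coefficient = 2
x_2 = 2.5000, f(x_2) = 0.598472, coefficient = 2
x_3 = 2.7500, f(x_3) = 0.381661, coefficient = 2
x_4 = 3.0000, f(x_4) = 0.141120, coefficient = 2
x_5 = 3.2500, f(x_5) = -0.108195, coefficient = 2
x_6 = 3.5000, f(x_6) = -0.350783, coefficient = 2
x_7 = 3.7500, f(x_7) = -0.571561, coefficient = 2
x_8 = 4.0000, f(x_8) = -0.756802, coefficient = 2
x_9 = 4.2500, f(x_9) = -0.894989, coefficient = 2
x_10 = 4.5000, f(x_10) = -0.977530, coefficient = 1

I ≈ (0.250000/2) × -1.634243 = -0.204280
Exact value: -0.205351
Error: 0.001071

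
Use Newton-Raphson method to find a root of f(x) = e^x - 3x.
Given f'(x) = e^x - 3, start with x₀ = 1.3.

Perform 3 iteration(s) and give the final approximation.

f(x) = e^x - 3x
f'(x) = e^x - 3
x₀ = 1.3

Newton-Raphson formula: x_{n+1} = x_n - f(x_n)/f'(x_n)

Iteration 1:
  f(1.300000) = -0.230703
  f'(1.300000) = 0.669297
  x_1 = 1.300000 - (-0.230703)/0.669297 = 1.644695
Iteration 2:
  f(1.644695) = 0.245345
  f'(1.644695) = 2.179431
  x_2 = 1.644695 - 0.245345/2.179431 = 1.532122
Iteration 3:
  f(1.532122) = 0.031621
  f'(1.532122) = 1.627987
  x_3 = 1.532122 - 0.031621/1.627987 = 1.512699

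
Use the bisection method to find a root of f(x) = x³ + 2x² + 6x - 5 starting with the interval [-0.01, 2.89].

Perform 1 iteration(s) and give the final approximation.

f(x) = x³ + 2x² + 6x - 5
Initial interval: [-0.01, 2.89]

Iteration 1:
  c_1 = (-0.010000 + 2.890000)/2 = 1.440000
  f(c_1) = f(1.440000) = 10.773184
  f(a) × f(c) < 0, new interval: [-0.010000, 1.440000]

After 1 iteration(s), the approximation is c_1 = 1.440000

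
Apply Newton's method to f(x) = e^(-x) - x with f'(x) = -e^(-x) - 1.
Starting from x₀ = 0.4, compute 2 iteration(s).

f(x) = e^(-x) - x
f'(x) = -e^(-x) - 1
x₀ = 0.4

Newton-Raphson formula: x_{n+1} = x_n - f(x_n)/f'(x_n)

Iteration 1:
  f(0.400000) = 0.270320
  f'(0.400000) = -1.670320
  x_1 = 0.400000 - 0.270320/(-1.670320) = 0.561837
Iteration 2:
  f(0.561837) = 0.008323
  f'(0.561837) = -1.570161
  x_2 = 0.561837 - 0.008323/(-1.570161) = 0.567138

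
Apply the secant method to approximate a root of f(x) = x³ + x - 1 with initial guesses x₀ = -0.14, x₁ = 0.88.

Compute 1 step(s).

f(x) = x³ + x - 1
x₀ = -0.14, x₁ = 0.88

Secant formula: x_{n+1} = x_n - f(x_n)(x_n - x_{n-1})/(f(x_n) - f(x_{n-1}))

Iteration 1:
  f(-0.140000) = -1.142744
  f(0.880000) = 0.561472
  x_2 = 0.880000 - 0.561472×(0.880000 - (-0.140000))/(0.561472 - (-1.142744))
       = 0.543950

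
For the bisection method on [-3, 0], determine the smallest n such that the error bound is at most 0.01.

We need (b-a)/2^n ≤ 0.01
(0 - (-3))/2^n ≤ 0.01
3/2^n ≤ 0.01
2^n ≥ 300
n ≥ log₂(300) = 8.23
n ≥ 9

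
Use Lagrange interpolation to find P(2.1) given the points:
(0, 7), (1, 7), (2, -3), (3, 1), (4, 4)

Lagrange interpolation formula:
P(x) = Σ yᵢ × Lᵢ(x)
where Lᵢ(x) = Π_{j≠i} (x - xⱼ)/(xᵢ - xⱼ)

L_0(2.1) = (2.1 - 1)/(0 - 1) × (2.1 - 2)/(0 - 2) × (2.1 - 3)/(0 - 3) × (2.1 - 4)/(0 - 4) = 0.007838
L_1(2.1) = (2.1 - 0)/(1 - 0) × (2.1 - 2)/(1 - 2) × (2.1 - 3)/(1 - 3) × (2.1 - 4)/(1 - 4) = -0.059850
L_2(2.1) = (2.1 - 0)/(2 - 0) × (2.1 - 1)/(2 - 1) × (2.1 - 3)/(2 - 3) × (2.1 - 4)/(2 - 4) = 0.987525
L_3(2.1) = (2.1 - 0)/(3 - 0) × (2.1 - 1)/(3 - 1) × (2.1 - 2)/(3 - 2) × (2.1 - 4)/(3 - 4) = 0.073150
L_4(2.1) = (2.1 - 0)/(4 - 0) × (2.1 - 1)/(4 - 1) × (2.1 - 2)/(4 - 2) × (2.1 - 3)/(4 - 3) = -0.008663

P(2.1) = 7×L_0(2.1) + 7×L_1(2.1) + (-3)×L_2(2.1) + 1×L_3(2.1) + 4×L_4(2.1)
P(2.1) = -3.288163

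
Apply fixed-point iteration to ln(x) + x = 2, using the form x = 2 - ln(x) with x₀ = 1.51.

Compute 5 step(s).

Equation: ln(x) + x = 2
Fixed-point form: x = 2 - ln(x)
x₀ = 1.51

x_1 = g(1.510000) = 1.587890
x_2 = g(1.587890) = 1.537594
x_3 = g(1.537594) = 1.569781
x_4 = g(1.569781) = 1.549064
x_5 = g(1.549064) = 1.562349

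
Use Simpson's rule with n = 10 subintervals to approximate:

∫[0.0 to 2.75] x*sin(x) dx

f(x) = x*sin(x)
a = 0.0, b = 2.75, n = 10
h = (b - a)/n = 0.275000

Simpson's rule: (h/3)[f(x₀) + 4f(x₁) + 2f(x₂) + ... + f(xₙ)]

x_0 = 0.0000, f(x_0) = 0.000000, coefficient = 1
x_1 = 0.2750, f(x_1) = 0.074675, coefficient = 4
x_2 = 0.5500, f(x_2) = 0.287478, coefficient = 2
x_3 = 0.8250, f(x_3) = 0.606002, coefficient = 4
x_4 = 1.1000, f(x_4) = 0.980328, coefficient = 2
x_5 = 1.3750, f(x_5) = 1.348728, coefficient = 4
x_6 = 1.6500, f(x_6) = 1.644827, coefficient = 2
x_7 = 1.9250, f(x_7) = 1.805502, coefficient = 4
x_8 = 2.2000, f(x_8) = 1.778692, coefficient = 2
x_9 = 2.4750, f(x_9) = 1.530321, coefficient = 4
x_10 = 2.7500, f(x_10) = 1.049568, coefficient = 1

I ≈ (0.275000/3) × 31.893132 = 2.923537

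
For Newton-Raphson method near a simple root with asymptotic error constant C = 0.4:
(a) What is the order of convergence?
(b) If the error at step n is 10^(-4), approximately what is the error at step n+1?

(a) Newton-Raphson has quadratic (order 2) convergence near simple roots.
    This means |e_{n+1}| ≈ C|e_n|².

(b) With |e_n| = 10^(-4) and C = 0.4:
    |e_{n+1}| ≈ 0.4 × (10^(-4))² = 0.4 × 10^(-8)

(a) 2 (quadratic); (b) |e_{n+1}| ≈ 4.000e-09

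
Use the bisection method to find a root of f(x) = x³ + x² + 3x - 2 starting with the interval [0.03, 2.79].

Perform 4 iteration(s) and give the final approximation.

f(x) = x³ + x² + 3x - 2
Initial interval: [0.03, 2.79]

Iteration 1:
  c_1 = (0.030000 + 2.790000)/2 = 1.410000
  f(c_1) = f(1.410000) = 7.021321
  f(a) × f(c) < 0, new interval: [0.030000, 1.410000]
Iteration 2:
  c_2 = (0.030000 + 1.410000)/2 = 0.720000
  f(c_2) = f(0.720000) = 1.051648
  f(a) × f(c) < 0, new interval: [0.030000, 0.720000]
Iteration 3:
  c_3 = (0.030000 + 0.720000)/2 = 0.375000
  f(c_3) = f(0.375000) = -0.681641
  f(a) × f(c) ≥ 0, new interval: [0.375000, 0.720000]
Iteration 4:
  c_4 = (0.375000 + 0.720000)/2 = 0.547500
  f(c_4) = f(0.547500) = 0.106373
  f(a) × f(c) < 0, new interval: [0.375000, 0.547500]

After 4 iteration(s), the approximation is c_4 = 0.547500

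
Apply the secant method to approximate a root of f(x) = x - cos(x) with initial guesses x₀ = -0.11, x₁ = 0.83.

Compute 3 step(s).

f(x) = x - cos(x)
x₀ = -0.11, x₁ = 0.83

Secant formula: x_{n+1} = x_n - f(x_n)(x_n - x_{n-1})/(f(x_n) - f(x_{n-1}))

Iteration 1:
  f(-0.110000) = -1.103956
  f(0.830000) = 0.155124
  x_2 = 0.830000 - 0.155124×(0.830000 - (-0.110000))/(0.155124 - (-1.103956))
       = 0.714188
Iteration 2:
  f(0.830000) = 0.155124
  f(0.714188) = -0.041438
  x_3 = 0.714188 - (-0.041438)×(0.714188 - 0.830000)/(-0.041438 - 0.155124)
       = 0.738602
Iteration 3:
  f(0.714188) = -0.041438
  f(0.738602) = -0.000808
  x_4 = 0.738602 - (-0.000808)×(0.738602 - 0.714188)/(-0.000808 - (-0.041438))
       = 0.739088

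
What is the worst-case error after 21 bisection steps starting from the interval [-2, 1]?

Bisection error bound: |error| ≤ (b-a)/2^n
|error| ≤ (1 - (-2))/2^21 = 3/2^21
|error| ≤ 0.0000014305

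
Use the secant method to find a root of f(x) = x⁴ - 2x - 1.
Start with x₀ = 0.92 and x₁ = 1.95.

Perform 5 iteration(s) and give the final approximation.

f(x) = x⁴ - 2x - 1
x₀ = 0.92, x₁ = 1.95

Secant formula: x_{n+1} = x_n - f(x_n)(x_n - x_{n-1})/(f(x_n) - f(x_{n-1}))

Iteration 1:
  f(0.920000) = -2.123607
  f(1.950000) = 9.559006
  x_2 = 1.950000 - 9.559006×(1.950000 - 0.920000)/(9.559006 - (-2.123607))
       = 1.107228
Iteration 2:
  f(1.950000) = 9.559006
  f(1.107228) = -1.711492
  x_3 = 1.107228 - (-1.711492)×(1.107228 - 1.950000)/(-1.711492 - 9.559006)
       = 1.235208
Iteration 3:
  f(1.107228) = -1.711492
  f(1.235208) = -1.142536
  x_4 = 1.235208 - (-1.142536)×(1.235208 - 1.107228)/(-1.142536 - (-1.711492))
       = 1.492208
Iteration 4:
  f(1.235208) = -1.142536
  f(1.492208) = 0.973710
  x_5 = 1.492208 - 0.973710×(1.492208 - 1.235208)/(0.973710 - (-1.142536))
       = 1.373959
Iteration 5:
  f(1.492208) = 0.973710
  f(1.373959) = -0.184264
  x_6 = 1.373959 - (-0.184264)×(1.373959 - 1.492208)/(-0.184264 - 0.973710)
       = 1.392776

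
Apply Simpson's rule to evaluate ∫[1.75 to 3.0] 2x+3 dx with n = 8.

f(x) = 2x+3
a = 1.75, b = 3.0, n = 8
h = (b - a)/n = 0.156250

Simpson's rule: (h/3)[f(x₀) + 4f(x₁) + 2f(x₂) + ... + f(xₙ)]

x_0 = 1.7500, f(x_0) = 6.500000, coefficient = 1
x_1 = 1.9062, f(x_1) = 6.812500, coefficient = 4
x_2 = 2.0625, f(x_2) = 7.125000, coefficient = 2
x_3 = 2.2188, f(x_3) = 7.437500, coefficient = 4
x_4 = 2.3750, f(x_4) = 7.750000, coefficient = 2
x_5 = 2.5312, f(x_5) = 8.062500, coefficient = 4
x_6 = 2.6875, f(x_6) = 8.375000, coefficient = 2
x_7 = 2.8438, f(x_7) = 8.687500, coefficient = 4
x_8 = 3.0000, f(x_8) = 9.000000, coefficient = 1

I ≈ (0.156250/3) × 186.000000 = 9.687500
Exact value: 9.687500
Error: 0.000000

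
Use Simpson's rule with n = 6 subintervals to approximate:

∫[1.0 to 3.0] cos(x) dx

f(x) = cos(x)
a = 1.0, b = 3.0, n = 6
h = (b - a)/n = 0.333333

Simpson's rule: (h/3)[f(x₀) + 4f(x₁) + 2f(x₂) + ... + f(xₙ)]

x_0 = 1.0000, f(x_0) = 0.540302, coefficient = 1
x_1 = 1.3333, f(x_1) = 0.235238, coefficient = 4
x_2 = 1.6667, f(x_2) = -0.095724, coefficient = 2
x_3 = 2.0000, f(x_3) = -0.416147, coefficient = 4
x_4 = 2.3333, f(x_4) = -0.690758, coefficient = 2
x_5 = 2.6667, f(x_5) = -0.889327, coefficient = 4
x_6 = 3.0000, f(x_6) = -0.989992, coefficient = 1

I ≈ (0.333333/3) × -6.303597 = -0.700400
Exact value: -0.700351
Error: 0.000049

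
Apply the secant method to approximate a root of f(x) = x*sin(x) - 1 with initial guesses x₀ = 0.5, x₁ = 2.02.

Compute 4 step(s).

f(x) = x*sin(x) - 1
x₀ = 0.5, x₁ = 2.02

Secant formula: x_{n+1} = x_n - f(x_n)(x_n - x_{n-1})/(f(x_n) - f(x_{n-1}))

Iteration 1:
  f(0.500000) = -0.760287
  f(2.020000) = 0.819602
  x_2 = 2.020000 - 0.819602×(2.020000 - 0.500000)/(0.819602 - (-0.760287))
       = 1.231467
Iteration 2:
  f(2.020000) = 0.819602
  f(1.231467) = 0.161246
  x_3 = 1.231467 - 0.161246×(1.231467 - 2.020000)/(0.161246 - 0.819602)
       = 1.038337
Iteration 3:
  f(1.231467) = 0.161246
  f(1.038337) = -0.105409
  x_4 = 1.038337 - (-0.105409)×(1.038337 - 1.231467)/(-0.105409 - 0.161246)
       = 1.114681
Iteration 4:
  f(1.038337) = -0.105409
  f(1.114681) = 0.000728
  x_5 = 1.114681 - 0.000728×(1.114681 - 1.038337)/(0.000728 - (-0.105409))
       = 1.114158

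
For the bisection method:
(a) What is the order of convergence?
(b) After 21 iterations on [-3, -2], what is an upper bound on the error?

(a) Bisection has linear (order 1) convergence; the error is halved each step.

(b) Error bound = (b-a)/2^n = (-2 - (-3))/2^{21}
    = 1/2^{21}

(a) 1 (linear); (b) error ≤ 4.77e-07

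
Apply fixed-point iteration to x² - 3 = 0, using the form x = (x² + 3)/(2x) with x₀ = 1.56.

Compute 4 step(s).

Equation: x² - 3 = 0
Fixed-point form: x = (x² + 3)/(2x)
x₀ = 1.56

x_1 = g(1.560000) = 1.741538
x_2 = g(1.741538) = 1.732077
x_3 = g(1.732077) = 1.732051
x_4 = g(1.732051) = 1.732051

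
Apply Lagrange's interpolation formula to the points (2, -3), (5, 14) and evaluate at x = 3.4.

Lagrange interpolation formula:
P(x) = Σ yᵢ × Lᵢ(x)
where Lᵢ(x) = Π_{j≠i} (x - xⱼ)/(xᵢ - xⱼ)

L_0(3.4) = (3.4 - 5)/(2 - 5) = 0.533333
L_1(3.4) = (3.4 - 2)/(5 - 2) = 0.466667

P(3.4) = (-3)×L_0(3.4) + 14×L_1(3.4)
P(3.4) = 4.933333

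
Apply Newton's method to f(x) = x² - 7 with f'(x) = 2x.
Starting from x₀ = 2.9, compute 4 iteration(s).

f(x) = x² - 7
f'(x) = 2x
x₀ = 2.9

Newton-Raphson formula: x_{n+1} = x_n - f(x_n)/f'(x_n)

Iteration 1:
  f(2.900000) = 1.410000
  f'(2.900000) = 5.800000
  x_1 = 2.900000 - 1.410000/5.800000 = 2.656897
Iteration 2:
  f(2.656897) = 0.059099
  f'(2.656897) = 5.313793
  x_2 = 2.656897 - 0.059099/5.313793 = 2.645775
Iteration 3:
  f(2.645775) = 0.000124
  f'(2.645775) = 5.291549
  x_3 = 2.645775 - 0.000124/5.291549 = 2.645751
Iteration 4:
  f(2.645751) = 0.000000
  f'(2.645751) = 5.291503
  x_4 = 2.645751 - 0.000000/5.291503 = 2.645751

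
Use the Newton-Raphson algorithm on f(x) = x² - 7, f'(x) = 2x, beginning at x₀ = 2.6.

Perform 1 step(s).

f(x) = x² - 7
f'(x) = 2x
x₀ = 2.6

Newton-Raphson formula: x_{n+1} = x_n - f(x_n)/f'(x_n)

Iteration 1:
  f(2.600000) = -0.240000
  f'(2.600000) = 5.200000
  x_1 = 2.600000 - (-0.240000)/5.200000 = 2.646154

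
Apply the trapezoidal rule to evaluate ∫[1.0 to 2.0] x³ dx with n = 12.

f(x) = x³
a = 1.0, b = 2.0, n = 12
h = (b - a)/n = 0.083333

Trapezoidal rule: (h/2)[f(x₀) + 2f(x₁) + 2f(x₂) + ... + f(xₙ)]

x_0 = 1.0000, f(x_0) = 1.000000, coefficient = 1
x_1 = 1.0833, f(x_1) = 1.271412, coefficient = 2
x_2 = 1.1667, f(x_2) = 1.587963, coefficient = 2
x_3 = 1.2500, f(x_3) = 1.953125, coefficient = 2
x_4 = 1.3333, f(x_4) = 2.370370, coefficient = 2
x_5 = 1.4167, f(x_5) = 2.843171, coefficient = 2
x_6 = 1.5000, f(x_6) = 3.375000, coefficient = 2
x_7 = 1.5833, f(x_7) = 3.969329, coefficient = 2
x_8 = 1.6667, f(x_8) = 4.629630, coefficient = 2
x_9 = 1.7500, f(x_9) = 5.359375, coefficient = 2
x_10 = 1.8333, f(x_10) = 6.162037, coefficient = 2
x_11 = 1.9167, f(x_11) = 7.041088, coefficient = 2
x_12 = 2.0000, f(x_12) = 8.000000, coefficient = 1

I ≈ (0.083333/2) × 90.125000 = 3.755208
Exact value: 3.750000
Error: 0.005208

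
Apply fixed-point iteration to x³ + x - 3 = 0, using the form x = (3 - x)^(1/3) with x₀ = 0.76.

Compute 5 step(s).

Equation: x³ + x - 3 = 0
Fixed-point form: x = (3 - x)^(1/3)
x₀ = 0.76

x_1 = g(0.760000) = 1.308427
x_2 = g(1.308427) = 1.191508
x_3 = g(1.191508) = 1.218350
x_4 = g(1.218350) = 1.212293
x_5 = g(1.212293) = 1.213665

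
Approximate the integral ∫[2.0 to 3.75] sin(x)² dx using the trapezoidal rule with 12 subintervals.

f(x) = sin(x)²
a = 2.0, b = 3.75, n = 12
h = (b - a)/n = 0.145833

Trapezoidal rule: (h/2)[f(x₀) + 2f(x₁) + 2f(x₂) + ... + f(xₙ)]

x_0 = 2.0000, f(x_0) = 0.826822, coefficient = 1
x_1 = 2.1458, f(x_1) = 0.704210, coefficient = 2
x_2 = 2.2917, f(x_2) = 0.564349, coefficient = 2
x_3 = 2.4375, f(x_3) = 0.419052, coefficient = 2
x_4 = 2.5833, f(x_4) = 0.280593, coefficient = 2
x_5 = 2.7292, f(x_5) = 0.160667, coefficient = 2
x_6 = 2.8750, f(x_6) = 0.069404, coefficient = 2
x_7 = 3.0208, f(x_7) = 0.014512, coefficient = 2
x_8 = 3.1667, f(x_8) = 0.000629, coefficient = 2
x_9 = 3.3125, f(x_9) = 0.028926, coefficient = 2
x_10 = 3.4583, f(x_10) = 0.097014, coefficient = 2
x_11 = 3.6042, f(x_11) = 0.199142, coefficient = 2
x_12 = 3.7500, f(x_12) = 0.326682, coefficient = 1

I ≈ (0.145833/2) × 6.230500 = 0.454307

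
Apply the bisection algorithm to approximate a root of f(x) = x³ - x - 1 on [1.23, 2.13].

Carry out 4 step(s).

f(x) = x³ - x - 1
Initial interval: [1.23, 2.13]

Iteration 1:
  c_1 = (1.230000 + 2.130000)/2 = 1.680000
  f(c_1) = f(1.680000) = 2.061632
  f(a) × f(c) < 0, new interval: [1.230000, 1.680000]
Iteration 2:
  c_2 = (1.230000 + 1.680000)/2 = 1.455000
  f(c_2) = f(1.455000) = 0.625271
  f(a) × f(c) < 0, new interval: [1.230000, 1.455000]
Iteration 3:
  c_3 = (1.230000 + 1.455000)/2 = 1.342500
  f(c_3) = f(1.342500) = 0.077096
  f(a) × f(c) < 0, new interval: [1.230000, 1.342500]
Iteration 4:
  c_4 = (1.230000 + 1.342500)/2 = 1.286250
  f(c_4) = f(1.286250) = -0.158228
  f(a) × f(c) ≥ 0, new interval: [1.286250, 1.342500]

After 4 iteration(s), the approximation is c_4 = 1.286250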